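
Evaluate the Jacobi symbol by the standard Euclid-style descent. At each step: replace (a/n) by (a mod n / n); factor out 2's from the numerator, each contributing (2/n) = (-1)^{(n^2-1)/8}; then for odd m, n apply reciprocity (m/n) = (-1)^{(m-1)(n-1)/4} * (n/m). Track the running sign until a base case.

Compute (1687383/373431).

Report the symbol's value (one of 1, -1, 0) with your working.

(1687383/373431) = (193659/373431)   [reduce mod 373431]
reciprocity: (193659/373431) = -1·(373431/193659) since 193659 mod 4 = 3, 373431 mod 4 = 3; sign now -1
(373431/193659) = (179772/193659)   [reduce mod 193659]
179772 = 2^2·44943; (2/193659) = -1 since 193659 mod 8 = 3, so (179772/193659) = (-1)^2·(44943/193659); sign now -1
reciprocity: (44943/193659) = -1·(193659/44943) since 44943 mod 4 = 3, 193659 mod 4 = 3; sign now +1
(193659/44943) = (13887/44943)   [reduce mod 44943]
reciprocity: (13887/44943) = -1·(44943/13887) since 13887 mod 4 = 3, 44943 mod 4 = 3; sign now -1
(44943/13887) = (3282/13887)   [reduce mod 13887]
3282 = 2^1·1641; (2/13887) = +1 since 13887 mod 8 = 7, so (3282/13887) = (+1)^1·(1641/13887); sign now -1
reciprocity: (1641/13887) = +1·(13887/1641) since 1641 mod 4 = 1, 13887 mod 4 = 3; sign now -1
(13887/1641) = (759/1641)   [reduce mod 1641]
reciprocity: (759/1641) = +1·(1641/759) since 759 mod 4 = 3, 1641 mod 4 = 1; sign now -1
(1641/759) = (123/759)   [reduce mod 759]
reciprocity: (123/759) = -1·(759/123) since 123 mod 4 = 3, 759 mod 4 = 3; sign now +1
(759/123) = (21/123)   [reduce mod 123]
reciprocity: (21/123) = +1·(123/21) since 21 mod 4 = 1, 123 mod 4 = 3; sign now +1
(123/21) = (18/21)   [reduce mod 21]
18 = 2^1·9; (2/21) = -1 since 21 mod 8 = 5, so (18/21) = (-1)^1·(9/21); sign now -1
reciprocity: (9/21) = +1·(21/9) since 9 mod 4 = 1, 21 mod 4 = 1; sign now -1
(21/9) = (3/9)   [reduce mod 9]
reciprocity: (3/9) = +1·(9/3) since 3 mod 4 = 3, 9 mod 4 = 1; sign now -1
(9/3) = (0/3)   [reduce mod 3]
(0/3) = 0   [gcd(a, n) > 1]; final value = 0

0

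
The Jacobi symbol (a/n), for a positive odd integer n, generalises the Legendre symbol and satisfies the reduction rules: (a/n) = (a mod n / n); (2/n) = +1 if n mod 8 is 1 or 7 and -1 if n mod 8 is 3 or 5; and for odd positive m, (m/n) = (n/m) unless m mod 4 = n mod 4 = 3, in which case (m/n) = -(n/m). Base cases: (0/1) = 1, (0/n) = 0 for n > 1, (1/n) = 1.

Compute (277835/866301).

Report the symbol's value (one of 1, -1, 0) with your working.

1

flip (277835/866301) -> (866301/277835): both odd, 277835 mod 4 = 3, 866301 mod 4 = 1, so the flip contributes +1; sign now +1
(866301/277835): 866301 mod 277835 = 32796, so (866301/277835) = (32796/277835)
factor out 2^2: 32796 = 2^2·8199; with 277835 mod 8 = 3, (2/277835) = -1; sign now +1; continue with (8199/277835)
flip (8199/277835) -> (277835/8199): both odd, 8199 mod 4 = 3, 277835 mod 4 = 3, so the flip contributes -1; sign now -1
(277835/8199): 277835 mod 8199 = 7268, so (277835/8199) = (7268/8199)
factor out 2^2: 7268 = 2^2·1817; with 8199 mod 8 = 7, (2/8199) = +1; sign now -1; continue with (1817/8199)
flip (1817/8199) -> (8199/1817): both odd, 1817 mod 4 = 1, 8199 mod 4 = 3, so the flip contributes +1; sign now -1
(8199/1817): 8199 mod 1817 = 931, so (8199/1817) = (931/1817)
flip (931/1817) -> (1817/931): both odd, 931 mod 4 = 3, 1817 mod 4 = 1, so the flip contributes +1; sign now -1
(1817/931): 1817 mod 931 = 886, so (1817/931) = (886/931)
factor out 2^1: 886 = 2^1·443; with 931 mod 8 = 3, (2/931) = -1; sign now +1; continue with (443/931)
flip (443/931) -> (931/443): both odd, 443 mod 4 = 3, 931 mod 4 = 3, so the flip contributes -1; sign now -1
(931/443): 931 mod 443 = 45, so (931/443) = (45/443)
flip (45/443) -> (443/45): both odd, 45 mod 4 = 1, 443 mod 4 = 3, so the flip contributes +1; sign now -1
(443/45): 443 mod 45 = 38, so (443/45) = (38/45)
factor out 2^1: 38 = 2^1·19; with 45 mod 8 = 5, (2/45) = -1; sign now +1; continue with (19/45)
flip (19/45) -> (45/19): both odd, 19 mod 4 = 3, 45 mod 4 = 1, so the flip contributes +1; sign now +1
(45/19): 45 mod 19 = 7, so (45/19) = (7/19)
flip (7/19) -> (19/7): both odd, 7 mod 4 = 3, 19 mod 4 = 3, so the flip contributes -1; sign now -1
(19/7): 19 mod 7 = 5, so (19/7) = (5/7)
flip (5/7) -> (7/5): both odd, 5 mod 4 = 1, 7 mod 4 = 3, so the flip contributes +1; sign now -1
(7/5): 7 mod 5 = 2, so (7/5) = (2/5)
factor out 2^1: 2 = 2^1·1; with 5 mod 8 = 5, (2/5) = -1; sign now +1; continue with (1/5)
reached (1/5) = 1, so the symbol is +1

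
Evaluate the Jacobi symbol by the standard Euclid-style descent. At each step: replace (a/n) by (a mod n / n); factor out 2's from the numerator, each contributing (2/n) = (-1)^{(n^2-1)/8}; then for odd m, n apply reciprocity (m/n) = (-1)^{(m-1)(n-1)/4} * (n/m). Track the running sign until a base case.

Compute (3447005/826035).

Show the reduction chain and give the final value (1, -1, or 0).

(3447005/826035): 3447005 mod 826035 = 142865, so (3447005/826035) = (142865/826035)
flip (142865/826035) -> (826035/142865): both odd, 142865 mod 4 = 1, 826035 mod 4 = 3, so the flip contributes +1; sign now +1
(826035/142865): 826035 mod 142865 = 111710, so (826035/142865) = (111710/142865)
factor out 2^1: 111710 = 2^1·55855; with 142865 mod 8 = 1, (2/142865) = +1; sign now +1; continue with (55855/142865)
flip (55855/142865) -> (142865/55855): both odd, 55855 mod 4 = 3, 142865 mod 4 = 1, so the flip contributes +1; sign now +1
(142865/55855): 142865 mod 55855 = 31155, so (142865/55855) = (31155/55855)
flip (31155/55855) -> (55855/31155): both odd, 31155 mod 4 = 3, 55855 mod 4 = 3, so the flip contributes -1; sign now -1
(55855/31155): 55855 mod 31155 = 24700, so (55855/31155) = (24700/31155)
factor out 2^2: 24700 = 2^2·6175; with 31155 mod 8 = 3, (2/31155) = -1; sign now -1; continue with (6175/31155)
flip (6175/31155) -> (31155/6175): both odd, 6175 mod 4 = 3, 31155 mod 4 = 3, so the flip contributes -1; sign now +1
(31155/6175): 31155 mod 6175 = 280, so (31155/6175) = (280/6175)
factor out 2^3: 280 = 2^3·35; with 6175 mod 8 = 7, (2/6175) = +1; sign now +1; continue with (35/6175)
flip (35/6175) -> (6175/35): both odd, 35 mod 4 = 3, 6175 mod 4 = 3, so the flip contributes -1; sign now -1
(6175/35): 6175 mod 35 = 15, so (6175/35) = (15/35)
flip (15/35) -> (35/15): both odd, 15 mod 4 = 3, 35 mod 4 = 3, so the flip contributes -1; sign now +1
(35/15): 35 mod 15 = 5, so (35/15) = (5/15)
flip (5/15) -> (15/5): both odd, 5 mod 4 = 1, 15 mod 4 = 3, so the flip contributes +1; sign now +1
(15/5): 15 mod 5 = 0, so (15/5) = (0/5)
reached (0/5); gcd(a, n) > 1, so (0/5) = 0 and the symbol is 0

0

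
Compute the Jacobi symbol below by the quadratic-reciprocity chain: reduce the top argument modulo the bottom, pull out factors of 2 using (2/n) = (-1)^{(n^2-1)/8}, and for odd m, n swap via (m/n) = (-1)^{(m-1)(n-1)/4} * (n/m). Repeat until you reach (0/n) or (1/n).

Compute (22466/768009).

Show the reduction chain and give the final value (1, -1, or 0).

factor out 2^1: 22466 = 2^1·11233; with 768009 mod 8 = 1, (2/768009) = +1; sign now +1; continue with (11233/768009)
flip (11233/768009) -> (768009/11233): both odd, 11233 mod 4 = 1, 768009 mod 4 = 1, so the flip contributes +1; sign now +1
(768009/11233): 768009 mod 11233 = 4165, so (768009/11233) = (4165/11233)
flip (4165/11233) -> (11233/4165): both odd, 4165 mod 4 = 1, 11233 mod 4 = 1, so the flip contributes +1; sign now +1
(11233/4165): 11233 mod 4165 = 2903, so (11233/4165) = (2903/4165)
flip (2903/4165) -> (4165/2903): both odd, 2903 mod 4 = 3, 4165 mod 4 = 1, so the flip contributes +1; sign now +1
(4165/2903): 4165 mod 2903 = 1262, so (4165/2903) = (1262/2903)
factor out 2^1: 1262 = 2^1·631; with 2903 mod 8 = 7, (2/2903) = +1; sign now +1; continue with (631/2903)
flip (631/2903) -> (2903/631): both odd, 631 mod 4 = 3, 2903 mod 4 = 3, so the flip contributes -1; sign now -1
(2903/631): 2903 mod 631 = 379, so (2903/631) = (379/631)
flip (379/631) -> (631/379): both odd, 379 mod 4 = 3, 631 mod 4 = 3, so the flip contributes -1; sign now +1
(631/379): 631 mod 379 = 252, so (631/379) = (252/379)
factor out 2^2: 252 = 2^2·63; with 379 mod 8 = 3, (2/379) = -1; sign now +1; continue with (63/379)
flip (63/379) -> (379/63): both odd, 63 mod 4 = 3, 379 mod 4 = 3, so the flip contributes -1; sign now -1
(379/63): 379 mod 63 = 1, so (379/63) = (1/63)
reached (1/63) = 1, so the symbol is -1

-1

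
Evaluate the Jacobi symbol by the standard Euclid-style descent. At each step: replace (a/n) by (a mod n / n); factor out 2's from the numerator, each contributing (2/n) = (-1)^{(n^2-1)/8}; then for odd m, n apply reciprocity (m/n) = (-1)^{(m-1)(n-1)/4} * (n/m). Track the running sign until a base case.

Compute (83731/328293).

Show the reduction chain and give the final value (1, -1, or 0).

reciprocity: (83731/328293) = +1·(328293/83731) since 83731 mod 4 = 3, 328293 mod 4 = 1; sign now +1
(328293/83731) = (77100/83731)   [reduce mod 83731]
77100 = 2^2·19275; (2/83731) = -1 since 83731 mod 8 = 3, so (77100/83731) = (-1)^2·(19275/83731); sign now +1
reciprocity: (19275/83731) = -1·(83731/19275) since 19275 mod 4 = 3, 83731 mod 4 = 3; sign now -1
(83731/19275) = (6631/19275)   [reduce mod 19275]
reciprocity: (6631/19275) = -1·(19275/6631) since 6631 mod 4 = 3, 19275 mod 4 = 3; sign now +1
(19275/6631) = (6013/6631)   [reduce mod 6631]
reciprocity: (6013/6631) = +1·(6631/6013) since 6013 mod 4 = 1, 6631 mod 4 = 3; sign now +1
(6631/6013) = (618/6013)   [reduce mod 6013]
618 = 2^1·309; (2/6013) = -1 since 6013 mod 8 = 5, so (618/6013) = (-1)^1·(309/6013); sign now -1
reciprocity: (309/6013) = +1·(6013/309) since 309 mod 4 = 1, 6013 mod 4 = 1; sign now -1
(6013/309) = (142/309)   [reduce mod 309]
142 = 2^1·71; (2/309) = -1 since 309 mod 8 = 5, so (142/309) = (-1)^1·(71/309); sign now +1
reciprocity: (71/309) = +1·(309/71) since 71 mod 4 = 3, 309 mod 4 = 1; sign now +1
(309/71) = (25/71)   [reduce mod 71]
reciprocity: (25/71) = +1·(71/25) since 25 mod 4 = 1, 71 mod 4 = 3; sign now +1
(71/25) = (21/25)   [reduce mod 25]
reciprocity: (21/25) = +1·(25/21) since 21 mod 4 = 1, 25 mod 4 = 1; sign now +1
(25/21) = (4/21)   [reduce mod 21]
4 = 2^2·1; (2/21) = -1 since 21 mod 8 = 5, so (4/21) = (-1)^2·(1/21); sign now +1
(1/21) = 1; final value = sign = +1

1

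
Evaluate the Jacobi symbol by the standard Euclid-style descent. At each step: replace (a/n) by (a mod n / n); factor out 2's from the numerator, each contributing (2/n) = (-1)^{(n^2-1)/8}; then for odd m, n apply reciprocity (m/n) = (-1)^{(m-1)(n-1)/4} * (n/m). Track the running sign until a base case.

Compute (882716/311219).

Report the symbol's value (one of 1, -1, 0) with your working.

-1

(882716/311219): 882716 mod 311219 = 260278, so (882716/311219) = (260278/311219)
factor out 2^1: 260278 = 2^1·130139; with 311219 mod 8 = 3, (2/311219) = -1; sign now -1; continue with (130139/311219)
flip (130139/311219) -> (311219/130139): both odd, 130139 mod 4 = 3, 311219 mod 4 = 3, so the flip contributes -1; sign now +1
(311219/130139): 311219 mod 130139 = 50941, so (311219/130139) = (50941/130139)
flip (50941/130139) -> (130139/50941): both odd, 50941 mod 4 = 1, 130139 mod 4 = 3, so the flip contributes +1; sign now +1
(130139/50941): 130139 mod 50941 = 28257, so (130139/50941) = (28257/50941)
flip (28257/50941) -> (50941/28257): both odd, 28257 mod 4 = 1, 50941 mod 4 = 1, so the flip contributes +1; sign now +1
(50941/28257): 50941 mod 28257 = 22684, so (50941/28257) = (22684/28257)
factor out 2^2: 22684 = 2^2·5671; with 28257 mod 8 = 1, (2/28257) = +1; sign now +1; continue with (5671/28257)
flip (5671/28257) -> (28257/5671): both odd, 5671 mod 4 = 3, 28257 mod 4 = 1, so the flip contributes +1; sign now +1
(28257/5671): 28257 mod 5671 = 5573, so (28257/5671) = (5573/5671)
flip (5573/5671) -> (5671/5573): both odd, 5573 mod 4 = 1, 5671 mod 4 = 3, so the flip contributes +1; sign now +1
(5671/5573): 5671 mod 5573 = 98, so (5671/5573) = (98/5573)
factor out 2^1: 98 = 2^1·49; with 5573 mod 8 = 5, (2/5573) = -1; sign now -1; continue with (49/5573)
flip (49/5573) -> (5573/49): both odd, 49 mod 4 = 1, 5573 mod 4 = 1, so the flip contributes +1; sign now -1
(5573/49): 5573 mod 49 = 36, so (5573/49) = (36/49)
factor out 2^2: 36 = 2^2·9; with 49 mod 8 = 1, (2/49) = +1; sign now -1; continue with (9/49)
flip (9/49) -> (49/9): both odd, 9 mod 4 = 1, 49 mod 4 = 1, so the flip contributes +1; sign now -1
(49/9): 49 mod 9 = 4, so (49/9) = (4/9)
factor out 2^2: 4 = 2^2·1; with 9 mod 8 = 1, (2/9) = +1; sign now -1; continue with (1/9)
reached (1/9) = 1, so the symbol is -1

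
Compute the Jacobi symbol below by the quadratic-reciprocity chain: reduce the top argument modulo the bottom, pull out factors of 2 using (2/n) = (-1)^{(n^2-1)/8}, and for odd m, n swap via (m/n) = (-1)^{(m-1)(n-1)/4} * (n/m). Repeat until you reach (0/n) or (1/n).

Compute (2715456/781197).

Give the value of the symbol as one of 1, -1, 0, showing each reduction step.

0

(2715456/781197) = (371865/781197)   [reduce mod 781197]
reciprocity: (371865/781197) = +1·(781197/371865) since 371865 mod 4 = 1, 781197 mod 4 = 1; sign now +1
(781197/371865) = (37467/371865)   [reduce mod 371865]
reciprocity: (37467/371865) = +1·(371865/37467) since 37467 mod 4 = 3, 371865 mod 4 = 1; sign now +1
(371865/37467) = (34662/37467)   [reduce mod 37467]
34662 = 2^1·17331; (2/37467) = -1 since 37467 mod 8 = 3, so (34662/37467) = (-1)^1·(17331/37467); sign now -1
reciprocity: (17331/37467) = -1·(37467/17331) since 17331 mod 4 = 3, 37467 mod 4 = 3; sign now +1
(37467/17331) = (2805/17331)   [reduce mod 17331]
reciprocity: (2805/17331) = +1·(17331/2805) since 2805 mod 4 = 1, 17331 mod 4 = 3; sign now +1
(17331/2805) = (501/2805)   [reduce mod 2805]
reciprocity: (501/2805) = +1·(2805/501) since 501 mod 4 = 1, 2805 mod 4 = 1; sign now +1
(2805/501) = (300/501)   [reduce mod 501]
300 = 2^2·75; (2/501) = -1 since 501 mod 8 = 5, so (300/501) = (-1)^2·(75/501); sign now +1
reciprocity: (75/501) = +1·(501/75) since 75 mod 4 = 3, 501 mod 4 = 1; sign now +1
(501/75) = (51/75)   [reduce mod 75]
reciprocity: (51/75) = -1·(75/51) since 51 mod 4 = 3, 75 mod 4 = 3; sign now -1
(75/51) = (24/51)   [reduce mod 51]
24 = 2^3·3; (2/51) = -1 since 51 mod 8 = 3, so (24/51) = (-1)^3·(3/51); sign now +1
reciprocity: (3/51) = -1·(51/3) since 3 mod 4 = 3, 51 mod 4 = 3; sign now -1
(51/3) = (0/3)   [reduce mod 3]
(0/3) = 0   [gcd(a, n) > 1]; final value = 0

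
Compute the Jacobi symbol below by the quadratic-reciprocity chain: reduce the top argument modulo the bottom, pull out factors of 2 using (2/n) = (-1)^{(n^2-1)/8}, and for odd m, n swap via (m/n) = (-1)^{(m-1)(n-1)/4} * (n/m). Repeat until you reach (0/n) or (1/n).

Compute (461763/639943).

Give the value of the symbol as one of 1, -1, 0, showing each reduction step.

1

reciprocity: (461763/639943) = -1·(639943/461763) since 461763 mod 4 = 3, 639943 mod 4 = 3; sign now -1
(639943/461763) = (178180/461763)   [reduce mod 461763]
178180 = 2^2·44545; (2/461763) = -1 since 461763 mod 8 = 3, so (178180/461763) = (-1)^2·(44545/461763); sign now -1
reciprocity: (44545/461763) = +1·(461763/44545) since 44545 mod 4 = 1, 461763 mod 4 = 3; sign now -1
(461763/44545) = (16313/44545)   [reduce mod 44545]
reciprocity: (16313/44545) = +1·(44545/16313) since 16313 mod 4 = 1, 44545 mod 4 = 1; sign now -1
(44545/16313) = (11919/16313)   [reduce mod 16313]
reciprocity: (11919/16313) = +1·(16313/11919) since 11919 mod 4 = 3, 16313 mod 4 = 1; sign now -1
(16313/11919) = (4394/11919)   [reduce mod 11919]
4394 = 2^1·2197; (2/11919) = +1 since 11919 mod 8 = 7, so (4394/11919) = (+1)^1·(2197/11919); sign now -1
reciprocity: (2197/11919) = +1·(11919/2197) since 2197 mod 4 = 1, 11919 mod 4 = 3; sign now -1
(11919/2197) = (934/2197)   [reduce mod 2197]
934 = 2^1·467; (2/2197) = -1 since 2197 mod 8 = 5, so (934/2197) = (-1)^1·(467/2197); sign now +1
reciprocity: (467/2197) = +1·(2197/467) since 467 mod 4 = 3, 2197 mod 4 = 1; sign now +1
(2197/467) = (329/467)   [reduce mod 467]
reciprocity: (329/467) = +1·(467/329) since 329 mod 4 = 1, 467 mod 4 = 3; sign now +1
(467/329) = (138/329)   [reduce mod 329]
138 = 2^1·69; (2/329) = +1 since 329 mod 8 = 1, so (138/329) = (+1)^1·(69/329); sign now +1
reciprocity: (69/329) = +1·(329/69) since 69 mod 4 = 1, 329 mod 4 = 1; sign now +1
(329/69) = (53/69)   [reduce mod 69]
reciprocity: (53/69) = +1·(69/53) since 53 mod 4 = 1, 69 mod 4 = 1; sign now +1
(69/53) = (16/53)   [reduce mod 53]
16 = 2^4·1; (2/53) = -1 since 53 mod 8 = 5, so (16/53) = (-1)^4·(1/53); sign now +1
(1/53) = 1; final value = sign = +1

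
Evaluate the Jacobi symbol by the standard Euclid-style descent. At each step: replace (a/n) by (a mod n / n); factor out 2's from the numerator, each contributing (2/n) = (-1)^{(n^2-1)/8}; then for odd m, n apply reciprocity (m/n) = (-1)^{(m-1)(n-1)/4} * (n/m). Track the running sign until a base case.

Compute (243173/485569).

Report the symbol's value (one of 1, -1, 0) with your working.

0

reciprocity: (243173/485569) = +1·(485569/243173) since 243173 mod 4 = 1, 485569 mod 4 = 1; sign now +1
(485569/243173) = (242396/243173)   [reduce mod 243173]
242396 = 2^2·60599; (2/243173) = -1 since 243173 mod 8 = 5, so (242396/243173) = (-1)^2·(60599/243173); sign now +1
reciprocity: (60599/243173) = +1·(243173/60599) since 60599 mod 4 = 3, 243173 mod 4 = 1; sign now +1
(243173/60599) = (777/60599)   [reduce mod 60599]
reciprocity: (777/60599) = +1·(60599/777) since 777 mod 4 = 1, 60599 mod 4 = 3; sign now +1
(60599/777) = (770/777)   [reduce mod 777]
770 = 2^1·385; (2/777) = +1 since 777 mod 8 = 1, so (770/777) = (+1)^1·(385/777); sign now +1
reciprocity: (385/777) = +1·(777/385) since 385 mod 4 = 1, 777 mod 4 = 1; sign now +1
(777/385) = (7/385)   [reduce mod 385]
reciprocity: (7/385) = +1·(385/7) since 7 mod 4 = 3, 385 mod 4 = 1; sign now +1
(385/7) = (0/7)   [reduce mod 7]
(0/7) = 0   [gcd(a, n) > 1]; final value = 0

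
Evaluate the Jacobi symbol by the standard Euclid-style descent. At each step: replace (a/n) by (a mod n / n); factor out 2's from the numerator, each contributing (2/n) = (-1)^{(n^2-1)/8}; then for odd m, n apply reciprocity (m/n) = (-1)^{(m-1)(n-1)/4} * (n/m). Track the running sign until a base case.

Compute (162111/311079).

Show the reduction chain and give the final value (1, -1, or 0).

reciprocity: (162111/311079) = -1·(311079/162111) since 162111 mod 4 = 3, 311079 mod 4 = 3; sign now -1
(311079/162111) = (148968/162111)   [reduce mod 162111]
148968 = 2^3·18621; (2/162111) = +1 since 162111 mod 8 = 7, so (148968/162111) = (+1)^3·(18621/162111); sign now -1
reciprocity: (18621/162111) = +1·(162111/18621) since 18621 mod 4 = 1, 162111 mod 4 = 3; sign now -1
(162111/18621) = (13143/18621)   [reduce mod 18621]
reciprocity: (13143/18621) = +1·(18621/13143) since 13143 mod 4 = 3, 18621 mod 4 = 1; sign now -1
(18621/13143) = (5478/13143)   [reduce mod 13143]
5478 = 2^1·2739; (2/13143) = +1 since 13143 mod 8 = 7, so (5478/13143) = (+1)^1·(2739/13143); sign now -1
reciprocity: (2739/13143) = -1·(13143/2739) since 2739 mod 4 = 3, 13143 mod 4 = 3; sign now +1
(13143/2739) = (2187/2739)   [reduce mod 2739]
reciprocity: (2187/2739) = -1·(2739/2187) since 2187 mod 4 = 3, 2739 mod 4 = 3; sign now -1
(2739/2187) = (552/2187)   [reduce mod 2187]
552 = 2^3·69; (2/2187) = -1 since 2187 mod 8 = 3, so (552/2187) = (-1)^3·(69/2187); sign now +1
reciprocity: (69/2187) = +1·(2187/69) since 69 mod 4 = 1, 2187 mod 4 = 3; sign now +1
(2187/69) = (48/69)   [reduce mod 69]
48 = 2^4·3; (2/69) = -1 since 69 mod 8 = 5, so (48/69) = (-1)^4·(3/69); sign now +1
reciprocity: (3/69) = +1·(69/3) since 3 mod 4 = 3, 69 mod 4 = 1; sign now +1
(69/3) = (0/3)   [reduce mod 3]
(0/3) = 0   [gcd(a, n) > 1]; final value = 0

0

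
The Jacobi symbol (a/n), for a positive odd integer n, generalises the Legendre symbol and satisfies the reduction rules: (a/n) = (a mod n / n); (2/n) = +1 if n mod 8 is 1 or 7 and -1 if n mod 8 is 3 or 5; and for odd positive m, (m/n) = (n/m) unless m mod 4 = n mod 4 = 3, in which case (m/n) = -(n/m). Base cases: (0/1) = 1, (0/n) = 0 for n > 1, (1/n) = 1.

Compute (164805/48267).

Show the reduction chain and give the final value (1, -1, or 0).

(164805/48267): 164805 mod 48267 = 20004, so (164805/48267) = (20004/48267)
factor out 2^2: 20004 = 2^2·5001; with 48267 mod 8 = 3, (2/48267) = -1; sign now +1; continue with (5001/48267)
flip (5001/48267) -> (48267/5001): both odd, 5001 mod 4 = 1, 48267 mod 4 = 3, so the flip contributes +1; sign now +1
(48267/5001): 48267 mod 5001 = 3258, so (48267/5001) = (3258/5001)
factor out 2^1: 3258 = 2^1·1629; with 5001 mod 8 = 1, (2/5001) = +1; sign now +1; continue with (1629/5001)
flip (1629/5001) -> (5001/1629): both odd, 1629 mod 4 = 1, 5001 mod 4 = 1, so the flip contributes +1; sign now +1
(5001/1629): 5001 mod 1629 = 114, so (5001/1629) = (114/1629)
factor out 2^1: 114 = 2^1·57; with 1629 mod 8 = 5, (2/1629) = -1; sign now -1; continue with (57/1629)
flip (57/1629) -> (1629/57): both odd, 57 mod 4 = 1, 1629 mod 4 = 1, so the flip contributes +1; sign now -1
(1629/57): 1629 mod 57 = 33, so (1629/57) = (33/57)
flip (33/57) -> (57/33): both odd, 33 mod 4 = 1, 57 mod 4 = 1, so the flip contributes +1; sign now -1
(57/33): 57 mod 33 = 24, so (57/33) = (24/33)
factor out 2^3: 24 = 2^3·3; with 33 mod 8 = 1, (2/33) = +1; sign now -1; continue with (3/33)
flip (3/33) -> (33/3): both odd, 3 mod 4 = 3, 33 mod 4 = 1, so the flip contributes +1; sign now -1
(33/3): 33 mod 3 = 0, so (33/3) = (0/3)
reached (0/3); gcd(a, n) > 1, so (0/3) = 0 and the symbol is 0

0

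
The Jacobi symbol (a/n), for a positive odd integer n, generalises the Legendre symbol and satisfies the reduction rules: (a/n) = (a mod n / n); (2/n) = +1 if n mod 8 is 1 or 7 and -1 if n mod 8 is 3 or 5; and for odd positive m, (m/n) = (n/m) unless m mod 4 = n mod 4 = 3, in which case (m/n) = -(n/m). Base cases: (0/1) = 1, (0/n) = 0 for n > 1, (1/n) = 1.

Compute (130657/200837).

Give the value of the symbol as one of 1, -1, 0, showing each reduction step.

1

flip (130657/200837) -> (200837/130657): both odd, 130657 mod 4 = 1, 200837 mod 4 = 1, so the flip contributes +1; sign now +1
(200837/130657): 200837 mod 130657 = 70180, so (200837/130657) = (70180/130657)
factor out 2^2: 70180 = 2^2·17545; with 130657 mod 8 = 1, (2/130657) = +1; sign now +1; continue with (17545/130657)
flip (17545/130657) -> (130657/17545): both odd, 17545 mod 4 = 1, 130657 mod 4 = 1, so the flip contributes +1; sign now +1
(130657/17545): 130657 mod 17545 = 7842, so (130657/17545) = (7842/17545)
factor out 2^1: 7842 = 2^1·3921; with 17545 mod 8 = 1, (2/17545) = +1; sign now +1; continue with (3921/17545)
flip (3921/17545) -> (17545/3921): both odd, 3921 mod 4 = 1, 17545 mod 4 = 1, so the flip contributes +1; sign now +1
(17545/3921): 17545 mod 3921 = 1861, so (17545/3921) = (1861/3921)
flip (1861/3921) -> (3921/1861): both odd, 1861 mod 4 = 1, 3921 mod 4 = 1, so the flip contributes +1; sign now +1
(3921/1861): 3921 mod 1861 = 199, so (3921/1861) = (199/1861)
flip (199/1861) -> (1861/199): both odd, 199 mod 4 = 3, 1861 mod 4 = 1, so the flip contributes +1; sign now +1
(1861/199): 1861 mod 199 = 70, so (1861/199) = (70/199)
factor out 2^1: 70 = 2^1·35; with 199 mod 8 = 7, (2/199) = +1; sign now +1; continue with (35/199)
flip (35/199) -> (199/35): both odd, 35 mod 4 = 3, 199 mod 4 = 3, so the flip contributes -1; sign now -1
(199/35): 199 mod 35 = 24, so (199/35) = (24/35)
factor out 2^3: 24 = 2^3·3; with 35 mod 8 = 3, (2/35) = -1; sign now +1; continue with (3/35)
flip (3/35) -> (35/3): both odd, 3 mod 4 = 3, 35 mod 4 = 3, so the flip contributes -1; sign now -1
(35/3): 35 mod 3 = 2, so (35/3) = (2/3)
factor out 2^1: 2 = 2^1·1; with 3 mod 8 = 3, (2/3) = -1; sign now +1; continue with (1/3)
reached (1/3) = 1, so the symbol is +1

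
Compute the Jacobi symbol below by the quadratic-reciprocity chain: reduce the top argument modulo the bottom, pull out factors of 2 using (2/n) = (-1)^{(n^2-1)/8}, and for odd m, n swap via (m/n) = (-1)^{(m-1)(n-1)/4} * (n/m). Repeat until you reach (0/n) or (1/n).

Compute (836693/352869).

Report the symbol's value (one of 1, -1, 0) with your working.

0

(836693/352869) = (130955/352869)   [reduce mod 352869]
reciprocity: (130955/352869) = +1·(352869/130955) since 130955 mod 4 = 3, 352869 mod 4 = 1; sign now +1
(352869/130955) = (90959/130955)   [reduce mod 130955]
reciprocity: (90959/130955) = -1·(130955/90959) since 90959 mod 4 = 3, 130955 mod 4 = 3; sign now -1
(130955/90959) = (39996/90959)   [reduce mod 90959]
39996 = 2^2·9999; (2/90959) = +1 since 90959 mod 8 = 7, so (39996/90959) = (+1)^2·(9999/90959); sign now -1
reciprocity: (9999/90959) = -1·(90959/9999) since 9999 mod 4 = 3, 90959 mod 4 = 3; sign now +1
(90959/9999) = (968/9999)   [reduce mod 9999]
968 = 2^3·121; (2/9999) = +1 since 9999 mod 8 = 7, so (968/9999) = (+1)^3·(121/9999); sign now +1
reciprocity: (121/9999) = +1·(9999/121) since 121 mod 4 = 1, 9999 mod 4 = 3; sign now +1
(9999/121) = (77/121)   [reduce mod 121]
reciprocity: (77/121) = +1·(121/77) since 77 mod 4 = 1, 121 mod 4 = 1; sign now +1
(121/77) = (44/77)   [reduce mod 77]
44 = 2^2·11; (2/77) = -1 since 77 mod 8 = 5, so (44/77) = (-1)^2·(11/77); sign now +1
reciprocity: (11/77) = +1·(77/11) since 11 mod 4 = 3, 77 mod 4 = 1; sign now +1
(77/11) = (0/11)   [reduce mod 11]
(0/11) = 0   [gcd(a, n) > 1]; final value = 0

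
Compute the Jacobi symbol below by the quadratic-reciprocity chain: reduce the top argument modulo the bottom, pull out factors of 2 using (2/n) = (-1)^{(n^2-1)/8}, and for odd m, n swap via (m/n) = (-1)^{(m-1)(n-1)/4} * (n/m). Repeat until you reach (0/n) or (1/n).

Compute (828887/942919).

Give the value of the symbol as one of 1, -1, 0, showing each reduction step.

-1

flip (828887/942919) -> (942919/828887): both odd, 828887 mod 4 = 3, 942919 mod 4 = 3, so the flip contributes -1; sign now -1
(942919/828887): 942919 mod 828887 = 114032, so (942919/828887) = (114032/828887)
factor out 2^4: 114032 = 2^4·7127; with 828887 mod 8 = 7, (2/828887) = +1; sign now -1; continue with (7127/828887)
flip (7127/828887) -> (828887/7127): both odd, 7127 mod 4 = 3, 828887 mod 4 = 3, so the flip contributes -1; sign now +1
(828887/7127): 828887 mod 7127 = 2155, so (828887/7127) = (2155/7127)
flip (2155/7127) -> (7127/2155): both odd, 2155 mod 4 = 3, 7127 mod 4 = 3, so the flip contributes -1; sign now -1
(7127/2155): 7127 mod 2155 = 662, so (7127/2155) = (662/2155)
factor out 2^1: 662 = 2^1·331; with 2155 mod 8 = 3, (2/2155) = -1; sign now +1; continue with (331/2155)
flip (331/2155) -> (2155/331): both odd, 331 mod 4 = 3, 2155 mod 4 = 3, so the flip contributes -1; sign now -1
(2155/331): 2155 mod 331 = 169, so (2155/331) = (169/331)
flip (169/331) -> (331/169): both odd, 169 mod 4 = 1, 331 mod 4 = 3, so the flip contributes +1; sign now -1
(331/169): 331 mod 169 = 162, so (331/169) = (162/169)
factor out 2^1: 162 = 2^1·81; with 169 mod 8 = 1, (2/169) = +1; sign now -1; continue with (81/169)
flip (81/169) -> (169/81): both odd, 81 mod 4 = 1, 169 mod 4 = 1, so the flip contributes +1; sign now -1
(169/81): 169 mod 81 = 7, so (169/81) = (7/81)
flip (7/81) -> (81/7): both odd, 7 mod 4 = 3, 81 mod 4 = 1, so the flip contributes +1; sign now -1
(81/7): 81 mod 7 = 4, so (81/7) = (4/7)
factor out 2^2: 4 = 2^2·1; with 7 mod 8 = 7, (2/7) = +1; sign now -1; continue with (1/7)
reached (1/7) = 1, so the symbol is -1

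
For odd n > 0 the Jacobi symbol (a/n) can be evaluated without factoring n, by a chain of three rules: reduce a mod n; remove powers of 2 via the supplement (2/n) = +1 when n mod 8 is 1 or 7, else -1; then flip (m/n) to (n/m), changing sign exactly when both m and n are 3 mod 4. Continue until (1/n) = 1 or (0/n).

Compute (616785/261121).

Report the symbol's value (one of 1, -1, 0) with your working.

1

(616785/261121) = (94543/261121)   [reduce mod 261121]
reciprocity: (94543/261121) = +1·(261121/94543) since 94543 mod 4 = 3, 261121 mod 4 = 1; sign now +1
(261121/94543) = (72035/94543)   [reduce mod 94543]
reciprocity: (72035/94543) = -1·(94543/72035) since 72035 mod 4 = 3, 94543 mod 4 = 3; sign now -1
(94543/72035) = (22508/72035)   [reduce mod 72035]
22508 = 2^2·5627; (2/72035) = -1 since 72035 mod 8 = 3, so (22508/72035) = (-1)^2·(5627/72035); sign now -1
reciprocity: (5627/72035) = -1·(72035/5627) since 5627 mod 4 = 3, 72035 mod 4 = 3; sign now +1
(72035/5627) = (4511/5627)   [reduce mod 5627]
reciprocity: (4511/5627) = -1·(5627/4511) since 4511 mod 4 = 3, 5627 mod 4 = 3; sign now -1
(5627/4511) = (1116/4511)   [reduce mod 4511]
1116 = 2^2·279; (2/4511) = +1 since 4511 mod 8 = 7, so (1116/4511) = (+1)^2·(279/4511); sign now -1
reciprocity: (279/4511) = -1·(4511/279) since 279 mod 4 = 3, 4511 mod 4 = 3; sign now +1
(4511/279) = (47/279)   [reduce mod 279]
reciprocity: (47/279) = -1·(279/47) since 47 mod 4 = 3, 279 mod 4 = 3; sign now -1
(279/47) = (44/47)   [reduce mod 47]
44 = 2^2·11; (2/47) = +1 since 47 mod 8 = 7, so (44/47) = (+1)^2·(11/47); sign now -1
reciprocity: (11/47) = -1·(47/11) since 11 mod 4 = 3, 47 mod 4 = 3; sign now +1
(47/11) = (3/11)   [reduce mod 11]
reciprocity: (3/11) = -1·(11/3) since 3 mod 4 = 3, 11 mod 4 = 3; sign now -1
(11/3) = (2/3)   [reduce mod 3]
2 = 2^1·1; (2/3) = -1 since 3 mod 8 = 3, so (2/3) = (-1)^1·(1/3); sign now +1
(1/3) = 1; final value = sign = +1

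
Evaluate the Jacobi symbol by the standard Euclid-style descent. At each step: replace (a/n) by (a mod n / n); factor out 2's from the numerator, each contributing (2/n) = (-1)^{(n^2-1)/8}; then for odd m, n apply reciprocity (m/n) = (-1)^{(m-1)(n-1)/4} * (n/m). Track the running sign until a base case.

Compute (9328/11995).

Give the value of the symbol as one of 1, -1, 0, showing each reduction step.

9328 = 2^4·583; (2/11995) = -1 since 11995 mod 8 = 3, so (9328/11995) = (-1)^4·(583/11995); sign now +1
reciprocity: (583/11995) = -1·(11995/583) since 583 mod 4 = 3, 11995 mod 4 = 3; sign now -1
(11995/583) = (335/583)   [reduce mod 583]
reciprocity: (335/583) = -1·(583/335) since 335 mod 4 = 3, 583 mod 4 = 3; sign now +1
(583/335) = (248/335)   [reduce mod 335]
248 = 2^3·31; (2/335) = +1 since 335 mod 8 = 7, so (248/335) = (+1)^3·(31/335); sign now +1
reciprocity: (31/335) = -1·(335/31) since 31 mod 4 = 3, 335 mod 4 = 3; sign now -1
(335/31) = (25/31)   [reduce mod 31]
reciprocity: (25/31) = +1·(31/25) since 25 mod 4 = 1, 31 mod 4 = 3; sign now -1
(31/25) = (6/25)   [reduce mod 25]
6 = 2^1·3; (2/25) = +1 since 25 mod 8 = 1, so (6/25) = (+1)^1·(3/25); sign now -1
reciprocity: (3/25) = +1·(25/3) since 3 mod 4 = 3, 25 mod 4 = 1; sign now -1
(25/3) = (1/3)   [reduce mod 3]
(1/3) = 1; final value = sign = -1

-1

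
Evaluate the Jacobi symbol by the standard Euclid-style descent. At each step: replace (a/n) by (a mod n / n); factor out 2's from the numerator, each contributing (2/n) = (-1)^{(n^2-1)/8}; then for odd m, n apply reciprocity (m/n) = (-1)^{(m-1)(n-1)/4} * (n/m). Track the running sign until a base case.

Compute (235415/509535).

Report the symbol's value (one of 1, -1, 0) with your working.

0

reciprocity: (235415/509535) = -1·(509535/235415) since 235415 mod 4 = 3, 509535 mod 4 = 3; sign now -1
(509535/235415) = (38705/235415)   [reduce mod 235415]
reciprocity: (38705/235415) = +1·(235415/38705) since 38705 mod 4 = 1, 235415 mod 4 = 3; sign now -1
(235415/38705) = (3185/38705)   [reduce mod 38705]
reciprocity: (3185/38705) = +1·(38705/3185) since 3185 mod 4 = 1, 38705 mod 4 = 1; sign now -1
(38705/3185) = (485/3185)   [reduce mod 3185]
reciprocity: (485/3185) = +1·(3185/485) since 485 mod 4 = 1, 3185 mod 4 = 1; sign now -1
(3185/485) = (275/485)   [reduce mod 485]
reciprocity: (275/485) = +1·(485/275) since 275 mod 4 = 3, 485 mod 4 = 1; sign now -1
(485/275) = (210/275)   [reduce mod 275]
210 = 2^1·105; (2/275) = -1 since 275 mod 8 = 3, so (210/275) = (-1)^1·(105/275); sign now +1
reciprocity: (105/275) = +1·(275/105) since 105 mod 4 = 1, 275 mod 4 = 3; sign now +1
(275/105) = (65/105)   [reduce mod 105]
reciprocity: (65/105) = +1·(105/65) since 65 mod 4 = 1, 105 mod 4 = 1; sign now +1
(105/65) = (40/65)   [reduce mod 65]
40 = 2^3·5; (2/65) = +1 since 65 mod 8 = 1, so (40/65) = (+1)^3·(5/65); sign now +1
reciprocity: (5/65) = +1·(65/5) since 5 mod 4 = 1, 65 mod 4 = 1; sign now +1
(65/5) = (0/5)   [reduce mod 5]
(0/5) = 0   [gcd(a, n) > 1]; final value = 0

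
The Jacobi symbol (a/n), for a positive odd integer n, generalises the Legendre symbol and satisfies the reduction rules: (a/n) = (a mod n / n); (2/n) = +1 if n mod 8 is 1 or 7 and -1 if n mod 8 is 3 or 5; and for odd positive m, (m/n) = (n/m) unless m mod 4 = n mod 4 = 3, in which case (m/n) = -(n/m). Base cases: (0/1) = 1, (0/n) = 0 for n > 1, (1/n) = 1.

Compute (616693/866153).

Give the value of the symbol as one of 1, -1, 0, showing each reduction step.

reciprocity: (616693/866153) = +1·(866153/616693) since 616693 mod 4 = 1, 866153 mod 4 = 1; sign now +1
(866153/616693) = (249460/616693)   [reduce mod 616693]
249460 = 2^2·62365; (2/616693) = -1 since 616693 mod 8 = 5, so (249460/616693) = (-1)^2·(62365/616693); sign now +1
reciprocity: (62365/616693) = +1·(616693/62365) since 62365 mod 4 = 1, 616693 mod 4 = 1; sign now +1
(616693/62365) = (55408/62365)   [reduce mod 62365]
55408 = 2^4·3463; (2/62365) = -1 since 62365 mod 8 = 5, so (55408/62365) = (-1)^4·(3463/62365); sign now +1
reciprocity: (3463/62365) = +1·(62365/3463) since 3463 mod 4 = 3, 62365 mod 4 = 1; sign now +1
(62365/3463) = (31/3463)   [reduce mod 3463]
reciprocity: (31/3463) = -1·(3463/31) since 31 mod 4 = 3, 3463 mod 4 = 3; sign now -1
(3463/31) = (22/31)   [reduce mod 31]
22 = 2^1·11; (2/31) = +1 since 31 mod 8 = 7, so (22/31) = (+1)^1·(11/31); sign now -1
reciprocity: (11/31) = -1·(31/11) since 11 mod 4 = 3, 31 mod 4 = 3; sign now +1
(31/11) = (9/11)   [reduce mod 11]
reciprocity: (9/11) = +1·(11/9) since 9 mod 4 = 1, 11 mod 4 = 3; sign now +1
(11/9) = (2/9)   [reduce mod 9]
2 = 2^1·1; (2/9) = +1 since 9 mod 8 = 1, so (2/9) = (+1)^1·(1/9); sign now +1
(1/9) = 1; final value = sign = +1

1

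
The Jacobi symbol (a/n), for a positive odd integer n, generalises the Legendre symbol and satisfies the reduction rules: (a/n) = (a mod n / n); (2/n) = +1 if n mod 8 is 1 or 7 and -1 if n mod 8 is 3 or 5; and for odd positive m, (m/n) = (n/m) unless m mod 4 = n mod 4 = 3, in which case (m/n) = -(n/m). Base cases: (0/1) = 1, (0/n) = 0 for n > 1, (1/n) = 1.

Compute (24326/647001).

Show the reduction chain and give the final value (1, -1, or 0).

-1

24326 = 2^1·12163; (2/647001) = +1 since 647001 mod 8 = 1, so (24326/647001) = (+1)^1·(12163/647001); sign now +1
reciprocity: (12163/647001) = +1·(647001/12163) since 12163 mod 4 = 3, 647001 mod 4 = 1; sign now +1
(647001/12163) = (2362/12163)   [reduce mod 12163]
2362 = 2^1·1181; (2/12163) = -1 since 12163 mod 8 = 3, so (2362/12163) = (-1)^1·(1181/12163); sign now -1
reciprocity: (1181/12163) = +1·(12163/1181) since 1181 mod 4 = 1, 12163 mod 4 = 3; sign now -1
(12163/1181) = (353/1181)   [reduce mod 1181]
reciprocity: (353/1181) = +1·(1181/353) since 353 mod 4 = 1, 1181 mod 4 = 1; sign now -1
(1181/353) = (122/353)   [reduce mod 353]
122 = 2^1·61; (2/353) = +1 since 353 mod 8 = 1, so (122/353) = (+1)^1·(61/353); sign now -1
reciprocity: (61/353) = +1·(353/61) since 61 mod 4 = 1, 353 mod 4 = 1; sign now -1
(353/61) = (48/61)   [reduce mod 61]
48 = 2^4·3; (2/61) = -1 since 61 mod 8 = 5, so (48/61) = (-1)^4·(3/61); sign now -1
reciprocity: (3/61) = +1·(61/3) since 3 mod 4 = 3, 61 mod 4 = 1; sign now -1
(61/3) = (1/3)   [reduce mod 3]
(1/3) = 1; final value = sign = -1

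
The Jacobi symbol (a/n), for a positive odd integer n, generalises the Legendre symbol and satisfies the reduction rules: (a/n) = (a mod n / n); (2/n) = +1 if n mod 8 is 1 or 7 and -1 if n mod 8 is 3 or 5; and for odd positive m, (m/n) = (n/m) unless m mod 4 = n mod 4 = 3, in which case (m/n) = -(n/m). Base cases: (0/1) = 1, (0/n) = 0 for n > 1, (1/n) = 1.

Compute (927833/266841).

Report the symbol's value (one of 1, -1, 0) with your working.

(927833/266841): 927833 mod 266841 = 127310, so (927833/266841) = (127310/266841)
factor out 2^1: 127310 = 2^1·63655; with 266841 mod 8 = 1, (2/266841) = +1; sign now +1; continue with (63655/266841)
flip (63655/266841) -> (266841/63655): both odd, 63655 mod 4 = 3, 266841 mod 4 = 1, so the flip contributes +1; sign now +1
(266841/63655): 266841 mod 63655 = 12221, so (266841/63655) = (12221/63655)
flip (12221/63655) -> (63655/12221): both odd, 12221 mod 4 = 1, 63655 mod 4 = 3, so the flip contributes +1; sign now +1
(63655/12221): 63655 mod 12221 = 2550, so (63655/12221) = (2550/12221)
factor out 2^1: 2550 = 2^1·1275; with 12221 mod 8 = 5, (2/12221) = -1; sign now -1; continue with (1275/12221)
flip (1275/12221) -> (12221/1275): both odd, 1275 mod 4 = 3, 12221 mod 4 = 1, so the flip contributes +1; sign now -1
(12221/1275): 12221 mod 1275 = 746, so (12221/1275) = (746/1275)
factor out 2^1: 746 = 2^1·373; with 1275 mod 8 = 3, (2/1275) = -1; sign now +1; continue with (373/1275)
flip (373/1275) -> (1275/373): both odd, 373 mod 4 = 1, 1275 mod 4 = 3, so the flip contributes +1; sign now +1
(1275/373): 1275 mod 373 = 156, so (1275/373) = (156/373)
factor out 2^2: 156 = 2^2·39; with 373 mod 8 = 5, (2/373) = -1; sign now +1; continue with (39/373)
flip (39/373) -> (373/39): both odd, 39 mod 4 = 3, 373 mod 4 = 1, so the flip contributes +1; sign now +1
(373/39): 373 mod 39 = 22, so (373/39) = (22/39)
factor out 2^1: 22 = 2^1·11; with 39 mod 8 = 7, (2/39) = +1; sign now +1; continue with (11/39)
flip (11/39) -> (39/11): both odd, 11 mod 4 = 3, 39 mod 4 = 3, so the flip contributes -1; sign now -1
(39/11): 39 mod 11 = 6, so (39/11) = (6/11)
factor out 2^1: 6 = 2^1·3; with 11 mod 8 = 3, (2/11) = -1; sign now +1; continue with (3/11)
flip (3/11) -> (11/3): both odd, 3 mod 4 = 3, 11 mod 4 = 3, so the flip contributes -1; sign now -1
(11/3): 11 mod 3 = 2, so (11/3) = (2/3)
factor out 2^1: 2 = 2^1·1; with 3 mod 8 = 3, (2/3) = -1; sign now +1; continue with (1/3)
reached (1/3) = 1, so the symbol is +1

1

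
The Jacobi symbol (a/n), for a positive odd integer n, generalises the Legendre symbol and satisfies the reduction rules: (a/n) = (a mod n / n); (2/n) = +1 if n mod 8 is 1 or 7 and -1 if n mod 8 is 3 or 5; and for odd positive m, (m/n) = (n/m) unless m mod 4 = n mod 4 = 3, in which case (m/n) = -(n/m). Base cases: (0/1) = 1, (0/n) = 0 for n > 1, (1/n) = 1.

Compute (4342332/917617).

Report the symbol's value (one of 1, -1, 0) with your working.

1

(4342332/917617) = (671864/917617)   [reduce mod 917617]
671864 = 2^3·83983; (2/917617) = +1 since 917617 mod 8 = 1, so (671864/917617) = (+1)^3·(83983/917617); sign now +1
reciprocity: (83983/917617) = +1·(917617/83983) since 83983 mod 4 = 3, 917617 mod 4 = 1; sign now +1
(917617/83983) = (77787/83983)   [reduce mod 83983]
reciprocity: (77787/83983) = -1·(83983/77787) since 77787 mod 4 = 3, 83983 mod 4 = 3; sign now -1
(83983/77787) = (6196/77787)   [reduce mod 77787]
6196 = 2^2·1549; (2/77787) = -1 since 77787 mod 8 = 3, so (6196/77787) = (-1)^2·(1549/77787); sign now -1
reciprocity: (1549/77787) = +1·(77787/1549) since 1549 mod 4 = 1, 77787 mod 4 = 3; sign now -1
(77787/1549) = (337/1549)   [reduce mod 1549]
reciprocity: (337/1549) = +1·(1549/337) since 337 mod 4 = 1, 1549 mod 4 = 1; sign now -1
(1549/337) = (201/337)   [reduce mod 337]
reciprocity: (201/337) = +1·(337/201) since 201 mod 4 = 1, 337 mod 4 = 1; sign now -1
(337/201) = (136/201)   [reduce mod 201]
136 = 2^3·17; (2/201) = +1 since 201 mod 8 = 1, so (136/201) = (+1)^3·(17/201); sign now -1
reciprocity: (17/201) = +1·(201/17) since 17 mod 4 = 1, 201 mod 4 = 1; sign now -1
(201/17) = (14/17)   [reduce mod 17]
14 = 2^1·7; (2/17) = +1 since 17 mod 8 = 1, so (14/17) = (+1)^1·(7/17); sign now -1
reciprocity: (7/17) = +1·(17/7) since 7 mod 4 = 3, 17 mod 4 = 1; sign now -1
(17/7) = (3/7)   [reduce mod 7]
reciprocity: (3/7) = -1·(7/3) since 3 mod 4 = 3, 7 mod 4 = 3; sign now +1
(7/3) = (1/3)   [reduce mod 3]
(1/3) = 1; final value = sign = +1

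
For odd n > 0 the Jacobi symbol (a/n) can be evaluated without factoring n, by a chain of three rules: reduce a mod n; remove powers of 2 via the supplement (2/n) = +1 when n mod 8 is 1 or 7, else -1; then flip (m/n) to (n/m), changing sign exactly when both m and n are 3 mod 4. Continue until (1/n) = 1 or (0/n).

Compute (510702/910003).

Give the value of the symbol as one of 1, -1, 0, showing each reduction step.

510702 = 2^1·255351; (2/910003) = -1 since 910003 mod 8 = 3, so (510702/910003) = (-1)^1·(255351/910003); sign now -1
reciprocity: (255351/910003) = -1·(910003/255351) since 255351 mod 4 = 3, 910003 mod 4 = 3; sign now +1
(910003/255351) = (143950/255351)   [reduce mod 255351]
143950 = 2^1·71975; (2/255351) = +1 since 255351 mod 8 = 7, so (143950/255351) = (+1)^1·(71975/255351); sign now +1
reciprocity: (71975/255351) = -1·(255351/71975) since 71975 mod 4 = 3, 255351 mod 4 = 3; sign now -1
(255351/71975) = (39426/71975)   [reduce mod 71975]
39426 = 2^1·19713; (2/71975) = +1 since 71975 mod 8 = 7, so (39426/71975) = (+1)^1·(19713/71975); sign now -1
reciprocity: (19713/71975) = +1·(71975/19713) since 19713 mod 4 = 1, 71975 mod 4 = 3; sign now -1
(71975/19713) = (12836/19713)   [reduce mod 19713]
12836 = 2^2·3209; (2/19713) = +1 since 19713 mod 8 = 1, so (12836/19713) = (+1)^2·(3209/19713); sign now -1
reciprocity: (3209/19713) = +1·(19713/3209) since 3209 mod 4 = 1, 19713 mod 4 = 1; sign now -1
(19713/3209) = (459/3209)   [reduce mod 3209]
reciprocity: (459/3209) = +1·(3209/459) since 459 mod 4 = 3, 3209 mod 4 = 1; sign now -1
(3209/459) = (455/459)   [reduce mod 459]
reciprocity: (455/459) = -1·(459/455) since 455 mod 4 = 3, 459 mod 4 = 3; sign now +1
(459/455) = (4/455)   [reduce mod 455]
4 = 2^2·1; (2/455) = +1 since 455 mod 8 = 7, so (4/455) = (+1)^2·(1/455); sign now +1
(1/455) = 1; final value = sign = +1

1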